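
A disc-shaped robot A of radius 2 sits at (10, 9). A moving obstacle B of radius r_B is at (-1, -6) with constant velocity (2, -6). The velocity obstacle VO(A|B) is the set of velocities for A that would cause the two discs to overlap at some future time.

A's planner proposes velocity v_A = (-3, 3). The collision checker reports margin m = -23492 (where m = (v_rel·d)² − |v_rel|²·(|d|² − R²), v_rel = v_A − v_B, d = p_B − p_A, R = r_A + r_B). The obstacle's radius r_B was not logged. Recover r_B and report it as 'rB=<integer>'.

m = -23492
d = (-11, -15);  v_rel = (-5, 9),  |v_rel|² = 106
v_rel×d = (-5)·(-15) − (9)·(-11) = 174
since m = R²·106 − 174²:  R² = (30276 + -23492) / 106 = 64
R = √64 = 8  ⇒  r_B = 8 − 2 = 6

rB=6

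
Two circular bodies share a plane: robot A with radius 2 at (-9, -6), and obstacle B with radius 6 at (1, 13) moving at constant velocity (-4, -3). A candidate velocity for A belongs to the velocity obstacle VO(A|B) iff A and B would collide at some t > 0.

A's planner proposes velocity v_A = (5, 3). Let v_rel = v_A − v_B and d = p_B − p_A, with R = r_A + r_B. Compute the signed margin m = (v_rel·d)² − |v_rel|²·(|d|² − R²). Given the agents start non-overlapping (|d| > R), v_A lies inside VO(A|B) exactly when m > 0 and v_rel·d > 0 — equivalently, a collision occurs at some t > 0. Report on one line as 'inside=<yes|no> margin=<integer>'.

d = (10, 19),  |d|² = 461;  R = 2+6 = 8,  c = 461−8² = 397
v_rel = (9, 6),  |v_rel|² = 117;  v_rel·d = (9)·(10) + (6)·(19) = 204
117·t² − 408·t + 397 = 0  ⇒  m = 204² − 117·397 = -4833
m = -4833 < 0,  v_rel·d = 204 > 0  ⇒  outside

inside=no margin=-4833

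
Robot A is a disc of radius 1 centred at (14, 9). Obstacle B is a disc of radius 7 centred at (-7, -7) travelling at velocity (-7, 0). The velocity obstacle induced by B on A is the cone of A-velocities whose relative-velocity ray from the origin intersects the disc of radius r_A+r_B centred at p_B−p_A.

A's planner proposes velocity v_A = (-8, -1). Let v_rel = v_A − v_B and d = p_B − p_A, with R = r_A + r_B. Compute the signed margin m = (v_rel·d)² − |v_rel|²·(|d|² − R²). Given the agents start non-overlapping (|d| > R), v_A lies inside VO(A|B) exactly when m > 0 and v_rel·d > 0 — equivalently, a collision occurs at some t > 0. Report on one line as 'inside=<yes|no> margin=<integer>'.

d = (-21, -16),  |d|² = 697;  R = 1+7 = 8,  c = 697−8² = 633
v_rel = (-1, -1),  |v_rel|² = 2;  v_rel·d = (-1)·(-21) + (-1)·(-16) = 37
2·t² − 74·t + 633 = 0  ⇒  m = 37² − 2·633 = 103
m = 103 > 0,  v_rel·d = 37 > 0  ⇒  inside

inside=yes margin=103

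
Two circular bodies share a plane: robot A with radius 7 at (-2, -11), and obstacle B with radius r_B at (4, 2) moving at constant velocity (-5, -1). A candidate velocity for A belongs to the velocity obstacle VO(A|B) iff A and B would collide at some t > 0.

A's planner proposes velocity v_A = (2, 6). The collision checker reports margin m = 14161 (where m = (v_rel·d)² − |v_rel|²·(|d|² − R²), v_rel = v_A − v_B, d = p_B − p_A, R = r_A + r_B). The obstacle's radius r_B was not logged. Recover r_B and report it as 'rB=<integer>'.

m = 14161
d = (6, 13);  v_rel = (7, 7),  |v_rel|² = 98
v_rel×d = (7)·(13) − (7)·(6) = 49
since m = R²·98 − 49²:  R² = (2401 + 14161) / 98 = 169
R = √169 = 13  ⇒  r_B = 13 − 7 = 6

rB=6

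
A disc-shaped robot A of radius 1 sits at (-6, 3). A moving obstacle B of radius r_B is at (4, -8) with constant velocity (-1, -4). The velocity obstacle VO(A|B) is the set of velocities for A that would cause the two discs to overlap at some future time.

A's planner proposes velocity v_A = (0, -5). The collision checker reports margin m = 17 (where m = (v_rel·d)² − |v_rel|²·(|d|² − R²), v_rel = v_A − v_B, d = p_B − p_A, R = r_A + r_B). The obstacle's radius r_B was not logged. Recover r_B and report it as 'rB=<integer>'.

m = 17
d = (10, -11);  v_rel = (1, -1),  |v_rel|² = 2
v_rel×d = (1)·(-11) − (-1)·(10) = -1
since m = R²·2 − (-1)²:  R² = (1 + 17) / 2 = 9
R = √9 = 3  ⇒  r_B = 3 − 1 = 2

rB=2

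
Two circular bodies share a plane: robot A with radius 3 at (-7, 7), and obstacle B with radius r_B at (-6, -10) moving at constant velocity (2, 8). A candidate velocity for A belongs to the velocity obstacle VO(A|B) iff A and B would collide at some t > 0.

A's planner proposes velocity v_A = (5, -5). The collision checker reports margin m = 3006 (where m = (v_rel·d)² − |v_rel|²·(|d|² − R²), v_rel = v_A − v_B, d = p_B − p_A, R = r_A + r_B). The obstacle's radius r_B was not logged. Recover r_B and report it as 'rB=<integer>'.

m = 3006
d = (1, -17);  v_rel = (3, -13),  |v_rel|² = 178
v_rel×d = (3)·(-17) − (-13)·(1) = -38
since m = R²·178 − (-38)²:  R² = (1444 + 3006) / 178 = 25
R = √25 = 5  ⇒  r_B = 5 − 3 = 2

rB=2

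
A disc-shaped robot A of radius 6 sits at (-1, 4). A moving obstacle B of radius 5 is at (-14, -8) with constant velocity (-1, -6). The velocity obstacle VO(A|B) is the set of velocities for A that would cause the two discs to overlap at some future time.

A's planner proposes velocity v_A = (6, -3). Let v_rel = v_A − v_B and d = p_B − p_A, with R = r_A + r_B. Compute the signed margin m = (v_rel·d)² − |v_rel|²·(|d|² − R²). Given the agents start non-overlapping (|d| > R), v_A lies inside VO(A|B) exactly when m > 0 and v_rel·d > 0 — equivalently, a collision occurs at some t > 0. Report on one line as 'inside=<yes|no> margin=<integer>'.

d = (-13, -12),  |d|² = 313;  R = 6+5 = 11,  c = 313−11² = 192
v_rel = (7, 3),  |v_rel|² = 58;  v_rel·d = (7)·(-13) + (3)·(-12) = -127
58·t² + 254·t + 192 = 0  ⇒  m = (-127)² − 58·192 = 4993
m = 4993 > 0,  v_rel·d = -127 < 0  ⇒  outside

inside=no margin=4993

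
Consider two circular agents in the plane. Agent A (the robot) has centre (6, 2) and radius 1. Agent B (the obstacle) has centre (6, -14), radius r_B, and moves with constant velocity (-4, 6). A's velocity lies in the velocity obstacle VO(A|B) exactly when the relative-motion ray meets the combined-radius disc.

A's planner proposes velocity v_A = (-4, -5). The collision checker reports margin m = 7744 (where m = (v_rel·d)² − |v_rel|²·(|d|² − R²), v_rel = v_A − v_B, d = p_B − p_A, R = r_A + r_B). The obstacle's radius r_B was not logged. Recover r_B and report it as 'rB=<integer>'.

m = 7744
d = (0, -16);  v_rel = (0, -11),  |v_rel|² = 121
v_rel×d = (0)·(-16) − (-11)·(0) = 0
since m = R²·121 − 0²:  R² = (0 + 7744) / 121 = 64
R = √64 = 8  ⇒  r_B = 8 − 1 = 7

rB=7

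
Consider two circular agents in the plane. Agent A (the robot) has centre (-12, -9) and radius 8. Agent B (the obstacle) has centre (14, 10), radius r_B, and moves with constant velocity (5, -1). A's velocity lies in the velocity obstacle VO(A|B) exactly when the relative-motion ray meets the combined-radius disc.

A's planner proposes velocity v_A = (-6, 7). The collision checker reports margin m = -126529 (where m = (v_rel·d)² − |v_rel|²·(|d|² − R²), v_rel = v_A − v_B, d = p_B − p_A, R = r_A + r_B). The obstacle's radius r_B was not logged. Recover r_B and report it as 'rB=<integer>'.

m = -126529
d = (26, 19);  v_rel = (-11, 8),  |v_rel|² = 185
v_rel×d = (-11)·(19) − (8)·(26) = -417
since m = R²·185 − (-417)²:  R² = (173889 + -126529) / 185 = 256
R = √256 = 16  ⇒  r_B = 16 − 8 = 8

rB=8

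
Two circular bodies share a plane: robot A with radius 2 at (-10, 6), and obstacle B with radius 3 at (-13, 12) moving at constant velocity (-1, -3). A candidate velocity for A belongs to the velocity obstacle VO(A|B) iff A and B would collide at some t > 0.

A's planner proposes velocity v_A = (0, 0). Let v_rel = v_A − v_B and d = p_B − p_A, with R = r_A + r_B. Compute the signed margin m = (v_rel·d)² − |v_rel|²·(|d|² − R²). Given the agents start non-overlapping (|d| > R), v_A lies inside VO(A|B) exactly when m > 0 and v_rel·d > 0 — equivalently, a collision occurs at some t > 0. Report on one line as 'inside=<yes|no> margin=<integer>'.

d = (-3, 6),  |d|² = 45;  R = 2+3 = 5,  c = 45−5² = 20
v_rel = (1, 3),  |v_rel|² = 10;  v_rel·d = (1)·(-3) + (3)·(6) = 15
10·t² − 30·t + 20 = 0  ⇒  m = 15² − 10·20 = 25
m = 25 > 0,  v_rel·d = 15 > 0  ⇒  inside

inside=yes margin=25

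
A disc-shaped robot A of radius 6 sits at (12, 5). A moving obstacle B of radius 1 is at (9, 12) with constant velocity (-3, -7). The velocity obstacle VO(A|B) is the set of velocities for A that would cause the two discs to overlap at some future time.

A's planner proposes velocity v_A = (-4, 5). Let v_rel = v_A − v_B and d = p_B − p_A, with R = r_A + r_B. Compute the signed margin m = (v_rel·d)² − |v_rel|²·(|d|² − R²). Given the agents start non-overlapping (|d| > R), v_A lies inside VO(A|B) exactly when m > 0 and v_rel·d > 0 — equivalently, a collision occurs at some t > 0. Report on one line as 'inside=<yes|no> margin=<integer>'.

d = (-3, 7),  |d|² = 58;  R = 6+1 = 7,  c = 58−7² = 9
v_rel = (-1, 12),  |v_rel|² = 145;  v_rel·d = (-1)·(-3) + (12)·(7) = 87
145·t² − 174·t + 9 = 0  ⇒  m = 87² − 145·9 = 6264
m = 6264 > 0,  v_rel·d = 87 > 0  ⇒  inside

inside=yes margin=6264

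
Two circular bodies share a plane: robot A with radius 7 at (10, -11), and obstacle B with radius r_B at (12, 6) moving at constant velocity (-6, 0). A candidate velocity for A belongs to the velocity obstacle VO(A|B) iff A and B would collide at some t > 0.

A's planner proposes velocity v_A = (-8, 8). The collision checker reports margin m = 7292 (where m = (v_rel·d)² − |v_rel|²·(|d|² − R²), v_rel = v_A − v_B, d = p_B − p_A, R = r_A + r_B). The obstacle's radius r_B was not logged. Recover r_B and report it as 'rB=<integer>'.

m = 7292
d = (2, 17);  v_rel = (-2, 8),  |v_rel|² = 68
v_rel×d = (-2)·(17) − (8)·(2) = -50
since m = R²·68 − (-50)²:  R² = (2500 + 7292) / 68 = 144
R = √144 = 12  ⇒  r_B = 12 − 7 = 5

rB=5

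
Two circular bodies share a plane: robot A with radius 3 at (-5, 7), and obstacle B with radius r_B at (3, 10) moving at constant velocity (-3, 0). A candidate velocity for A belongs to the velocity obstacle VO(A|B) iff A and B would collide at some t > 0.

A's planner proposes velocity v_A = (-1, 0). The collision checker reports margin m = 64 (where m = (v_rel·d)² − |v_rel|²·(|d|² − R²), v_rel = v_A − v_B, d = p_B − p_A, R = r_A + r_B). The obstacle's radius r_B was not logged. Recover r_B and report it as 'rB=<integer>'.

m = 64
d = (8, 3);  v_rel = (2, 0),  |v_rel|² = 4
v_rel×d = (2)·(3) − (0)·(8) = 6
since m = R²·4 − 6²:  R² = (36 + 64) / 4 = 25
R = √25 = 5  ⇒  r_B = 5 − 3 = 2

rB=2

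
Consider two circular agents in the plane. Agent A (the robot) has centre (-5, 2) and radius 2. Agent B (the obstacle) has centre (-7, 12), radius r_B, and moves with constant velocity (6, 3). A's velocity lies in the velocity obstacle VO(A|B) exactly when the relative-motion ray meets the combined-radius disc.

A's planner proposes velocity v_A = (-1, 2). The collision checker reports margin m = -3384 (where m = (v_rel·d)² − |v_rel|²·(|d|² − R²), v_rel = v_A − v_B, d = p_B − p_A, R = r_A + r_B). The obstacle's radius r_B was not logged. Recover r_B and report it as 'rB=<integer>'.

m = -3384
d = (-2, 10);  v_rel = (-7, -1),  |v_rel|² = 50
v_rel×d = (-7)·(10) − (-1)·(-2) = -72
since m = R²·50 − (-72)²:  R² = (5184 + -3384) / 50 = 36
R = √36 = 6  ⇒  r_B = 6 − 2 = 4

rB=4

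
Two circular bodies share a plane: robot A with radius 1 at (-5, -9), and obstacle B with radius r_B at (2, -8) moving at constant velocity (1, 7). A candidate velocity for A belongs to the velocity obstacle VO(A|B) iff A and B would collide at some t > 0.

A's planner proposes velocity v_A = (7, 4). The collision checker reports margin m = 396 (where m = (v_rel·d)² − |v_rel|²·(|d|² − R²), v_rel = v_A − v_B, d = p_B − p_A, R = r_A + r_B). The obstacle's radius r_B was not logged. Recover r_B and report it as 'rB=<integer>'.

m = 396
d = (7, 1);  v_rel = (6, -3),  |v_rel|² = 45
v_rel×d = (6)·(1) − (-3)·(7) = 27
since m = R²·45 − 27²:  R² = (729 + 396) / 45 = 25
R = √25 = 5  ⇒  r_B = 5 − 1 = 4

rB=4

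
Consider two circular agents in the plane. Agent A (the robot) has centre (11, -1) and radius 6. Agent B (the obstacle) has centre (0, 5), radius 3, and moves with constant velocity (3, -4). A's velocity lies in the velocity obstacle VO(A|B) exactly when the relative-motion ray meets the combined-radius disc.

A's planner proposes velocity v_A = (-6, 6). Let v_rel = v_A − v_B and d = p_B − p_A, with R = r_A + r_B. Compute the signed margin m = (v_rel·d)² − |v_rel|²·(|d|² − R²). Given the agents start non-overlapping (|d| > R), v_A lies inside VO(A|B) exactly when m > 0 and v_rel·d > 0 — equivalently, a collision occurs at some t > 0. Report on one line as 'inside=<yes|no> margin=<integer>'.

d = (-11, 6),  |d|² = 157;  R = 6+3 = 9,  c = 157−9² = 76
v_rel = (-9, 10),  |v_rel|² = 181;  v_rel·d = (-9)·(-11) + (10)·(6) = 159
181·t² − 318·t + 76 = 0  ⇒  m = 159² − 181·76 = 11525
m = 11525 > 0,  v_rel·d = 159 > 0  ⇒  inside

inside=yes margin=11525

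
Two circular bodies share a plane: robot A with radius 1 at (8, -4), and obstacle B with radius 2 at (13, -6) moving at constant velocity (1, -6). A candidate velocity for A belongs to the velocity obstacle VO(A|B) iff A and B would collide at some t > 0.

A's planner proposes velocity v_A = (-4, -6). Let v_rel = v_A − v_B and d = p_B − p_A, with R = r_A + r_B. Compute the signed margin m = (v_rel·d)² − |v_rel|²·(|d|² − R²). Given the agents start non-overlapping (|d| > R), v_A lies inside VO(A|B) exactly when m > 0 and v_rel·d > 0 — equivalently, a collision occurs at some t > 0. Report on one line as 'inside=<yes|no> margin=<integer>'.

d = (5, -2),  |d|² = 29;  R = 1+2 = 3,  c = 29−3² = 20
v_rel = (-5, 0),  |v_rel|² = 25;  v_rel·d = (-5)·(5) + (0)·(-2) = -25
25·t² + 50·t + 20 = 0  ⇒  m = (-25)² − 25·20 = 125
m = 125 > 0,  v_rel·d = -25 < 0  ⇒  outside

inside=no margin=125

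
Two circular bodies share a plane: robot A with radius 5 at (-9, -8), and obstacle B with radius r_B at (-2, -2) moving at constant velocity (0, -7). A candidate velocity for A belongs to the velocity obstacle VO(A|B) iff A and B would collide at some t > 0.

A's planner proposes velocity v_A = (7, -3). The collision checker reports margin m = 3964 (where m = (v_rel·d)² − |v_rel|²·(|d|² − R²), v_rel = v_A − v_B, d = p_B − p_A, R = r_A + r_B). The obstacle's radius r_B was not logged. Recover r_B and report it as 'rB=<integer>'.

m = 3964
d = (7, 6);  v_rel = (7, 4),  |v_rel|² = 65
v_rel×d = (7)·(6) − (4)·(7) = 14
since m = R²·65 − 14²:  R² = (196 + 3964) / 65 = 64
R = √64 = 8  ⇒  r_B = 8 − 5 = 3

rB=3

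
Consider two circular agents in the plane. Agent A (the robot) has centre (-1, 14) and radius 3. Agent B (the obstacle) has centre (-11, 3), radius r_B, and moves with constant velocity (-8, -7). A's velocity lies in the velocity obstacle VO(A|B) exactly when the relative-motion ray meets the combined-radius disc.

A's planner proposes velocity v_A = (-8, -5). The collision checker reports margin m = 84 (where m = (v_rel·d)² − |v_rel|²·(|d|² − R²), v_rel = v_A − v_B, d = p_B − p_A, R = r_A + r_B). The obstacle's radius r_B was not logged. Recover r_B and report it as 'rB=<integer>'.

m = 84
d = (-10, -11);  v_rel = (0, 2),  |v_rel|² = 4
v_rel×d = (0)·(-11) − (2)·(-10) = 20
since m = R²·4 − 20²:  R² = (400 + 84) / 4 = 121
R = √121 = 11  ⇒  r_B = 11 − 3 = 8

rB=8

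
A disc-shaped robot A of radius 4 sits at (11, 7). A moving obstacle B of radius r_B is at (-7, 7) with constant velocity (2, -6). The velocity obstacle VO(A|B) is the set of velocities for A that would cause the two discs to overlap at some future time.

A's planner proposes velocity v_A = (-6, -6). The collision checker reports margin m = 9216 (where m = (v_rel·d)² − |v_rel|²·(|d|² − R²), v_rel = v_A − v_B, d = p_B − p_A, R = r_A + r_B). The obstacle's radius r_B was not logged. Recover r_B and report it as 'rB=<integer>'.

m = 9216
d = (-18, 0);  v_rel = (-8, 0),  |v_rel|² = 64
v_rel×d = (-8)·(0) − (0)·(-18) = 0
since m = R²·64 − 0²:  R² = (0 + 9216) / 64 = 144
R = √144 = 12  ⇒  r_B = 12 − 4 = 8

rB=8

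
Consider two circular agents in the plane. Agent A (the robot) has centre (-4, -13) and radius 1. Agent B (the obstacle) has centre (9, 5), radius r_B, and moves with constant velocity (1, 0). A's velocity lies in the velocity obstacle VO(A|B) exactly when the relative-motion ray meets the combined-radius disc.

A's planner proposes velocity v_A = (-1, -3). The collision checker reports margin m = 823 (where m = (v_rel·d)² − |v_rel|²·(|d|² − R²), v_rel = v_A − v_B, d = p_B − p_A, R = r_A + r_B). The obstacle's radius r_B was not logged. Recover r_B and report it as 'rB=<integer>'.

m = 823
d = (13, 18);  v_rel = (-2, -3),  |v_rel|² = 13
v_rel×d = (-2)·(18) − (-3)·(13) = 3
since m = R²·13 − 3²:  R² = (9 + 823) / 13 = 64
R = √64 = 8  ⇒  r_B = 8 − 1 = 7

rB=7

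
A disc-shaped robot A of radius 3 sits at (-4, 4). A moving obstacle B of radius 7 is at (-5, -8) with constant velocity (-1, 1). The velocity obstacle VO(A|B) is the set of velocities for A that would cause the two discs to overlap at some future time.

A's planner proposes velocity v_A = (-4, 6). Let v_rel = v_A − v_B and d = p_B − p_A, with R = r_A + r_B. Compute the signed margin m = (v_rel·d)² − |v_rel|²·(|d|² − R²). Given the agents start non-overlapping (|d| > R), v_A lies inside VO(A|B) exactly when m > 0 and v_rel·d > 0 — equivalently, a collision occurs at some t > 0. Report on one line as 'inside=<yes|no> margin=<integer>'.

d = (-1, -12),  |d|² = 145;  R = 3+7 = 10,  c = 145−10² = 45
v_rel = (-3, 5),  |v_rel|² = 34;  v_rel·d = (-3)·(-1) + (5)·(-12) = -57
34·t² + 114·t + 45 = 0  ⇒  m = (-57)² − 34·45 = 1719
m = 1719 > 0,  v_rel·d = -57 < 0  ⇒  outside

inside=no margin=1719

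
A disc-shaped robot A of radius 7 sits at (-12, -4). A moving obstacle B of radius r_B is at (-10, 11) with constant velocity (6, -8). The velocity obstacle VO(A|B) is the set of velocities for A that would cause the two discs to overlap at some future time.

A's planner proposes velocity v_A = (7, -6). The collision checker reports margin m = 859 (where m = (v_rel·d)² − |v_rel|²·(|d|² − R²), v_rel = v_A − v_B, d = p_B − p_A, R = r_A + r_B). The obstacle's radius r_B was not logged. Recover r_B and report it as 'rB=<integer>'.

m = 859
d = (2, 15);  v_rel = (1, 2),  |v_rel|² = 5
v_rel×d = (1)·(15) − (2)·(2) = 11
since m = R²·5 − 11²:  R² = (121 + 859) / 5 = 196
R = √196 = 14  ⇒  r_B = 14 − 7 = 7

rB=7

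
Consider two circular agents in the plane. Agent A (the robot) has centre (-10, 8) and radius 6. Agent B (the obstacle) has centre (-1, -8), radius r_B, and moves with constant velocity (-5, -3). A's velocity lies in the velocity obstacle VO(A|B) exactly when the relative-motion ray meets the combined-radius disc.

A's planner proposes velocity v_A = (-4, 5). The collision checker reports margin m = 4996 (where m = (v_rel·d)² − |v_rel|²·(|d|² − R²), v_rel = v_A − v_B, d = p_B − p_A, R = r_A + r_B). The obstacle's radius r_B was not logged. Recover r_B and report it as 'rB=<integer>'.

m = 4996
d = (9, -16);  v_rel = (1, 8),  |v_rel|² = 65
v_rel×d = (1)·(-16) − (8)·(9) = -88
since m = R²·65 − (-88)²:  R² = (7744 + 4996) / 65 = 196
R = √196 = 14  ⇒  r_B = 14 − 6 = 8

rB=8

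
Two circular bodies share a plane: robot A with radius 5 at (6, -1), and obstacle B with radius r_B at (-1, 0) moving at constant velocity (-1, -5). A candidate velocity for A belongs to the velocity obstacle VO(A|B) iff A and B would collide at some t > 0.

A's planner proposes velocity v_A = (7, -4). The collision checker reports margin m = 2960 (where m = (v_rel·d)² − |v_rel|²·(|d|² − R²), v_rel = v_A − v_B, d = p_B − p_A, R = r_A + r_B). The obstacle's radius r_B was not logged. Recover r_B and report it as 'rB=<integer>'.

m = 2960
d = (-7, 1);  v_rel = (8, 1),  |v_rel|² = 65
v_rel×d = (8)·(1) − (1)·(-7) = 15
since m = R²·65 − 15²:  R² = (225 + 2960) / 65 = 49
R = √49 = 7  ⇒  r_B = 7 − 5 = 2

rB=2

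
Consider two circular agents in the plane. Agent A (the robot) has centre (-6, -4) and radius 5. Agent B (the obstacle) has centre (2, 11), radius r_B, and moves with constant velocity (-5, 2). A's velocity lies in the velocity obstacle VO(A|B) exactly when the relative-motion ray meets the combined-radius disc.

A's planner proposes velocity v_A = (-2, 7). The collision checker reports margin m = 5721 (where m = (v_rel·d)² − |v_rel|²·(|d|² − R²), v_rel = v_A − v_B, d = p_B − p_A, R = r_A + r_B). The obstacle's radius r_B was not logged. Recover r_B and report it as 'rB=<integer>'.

m = 5721
d = (8, 15);  v_rel = (3, 5),  |v_rel|² = 34
v_rel×d = (3)·(15) − (5)·(8) = 5
since m = R²·34 − 5²:  R² = (25 + 5721) / 34 = 169
R = √169 = 13  ⇒  r_B = 13 − 5 = 8

rB=8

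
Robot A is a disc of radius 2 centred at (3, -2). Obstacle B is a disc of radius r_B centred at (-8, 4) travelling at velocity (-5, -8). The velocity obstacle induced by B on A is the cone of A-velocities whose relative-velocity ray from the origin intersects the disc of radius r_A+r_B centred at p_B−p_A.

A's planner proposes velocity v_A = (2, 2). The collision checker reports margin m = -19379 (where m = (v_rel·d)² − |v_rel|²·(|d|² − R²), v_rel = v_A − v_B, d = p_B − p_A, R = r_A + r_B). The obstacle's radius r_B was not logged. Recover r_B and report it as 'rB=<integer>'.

m = -19379
d = (-11, 6);  v_rel = (7, 10),  |v_rel|² = 149
v_rel×d = (7)·(6) − (10)·(-11) = 152
since m = R²·149 − 152²:  R² = (23104 + -19379) / 149 = 25
R = √25 = 5  ⇒  r_B = 5 − 2 = 3

rB=3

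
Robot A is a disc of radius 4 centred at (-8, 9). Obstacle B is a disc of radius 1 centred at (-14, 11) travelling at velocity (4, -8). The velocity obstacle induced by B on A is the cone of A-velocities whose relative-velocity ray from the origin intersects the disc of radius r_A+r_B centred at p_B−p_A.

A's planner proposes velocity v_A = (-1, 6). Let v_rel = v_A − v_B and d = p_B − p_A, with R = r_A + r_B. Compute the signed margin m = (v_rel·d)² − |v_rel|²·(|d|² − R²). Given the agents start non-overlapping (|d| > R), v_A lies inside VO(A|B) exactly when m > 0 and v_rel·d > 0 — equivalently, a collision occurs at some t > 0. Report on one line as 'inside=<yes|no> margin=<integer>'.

d = (-6, 2),  |d|² = 40;  R = 4+1 = 5,  c = 40−5² = 15
v_rel = (-5, 14),  |v_rel|² = 221;  v_rel·d = (-5)·(-6) + (14)·(2) = 58
221·t² − 116·t + 15 = 0  ⇒  m = 58² − 221·15 = 49
m = 49 > 0,  v_rel·d = 58 > 0  ⇒  inside

inside=yes margin=49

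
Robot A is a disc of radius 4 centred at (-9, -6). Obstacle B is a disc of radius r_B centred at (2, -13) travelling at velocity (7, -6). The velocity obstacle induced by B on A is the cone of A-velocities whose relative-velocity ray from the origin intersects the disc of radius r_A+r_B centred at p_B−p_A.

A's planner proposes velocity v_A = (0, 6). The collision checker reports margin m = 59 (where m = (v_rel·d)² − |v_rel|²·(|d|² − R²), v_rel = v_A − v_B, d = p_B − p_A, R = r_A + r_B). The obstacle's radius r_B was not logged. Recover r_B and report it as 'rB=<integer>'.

m = 59
d = (11, -7);  v_rel = (-7, 12),  |v_rel|² = 193
v_rel×d = (-7)·(-7) − (12)·(11) = -83
since m = R²·193 − (-83)²:  R² = (6889 + 59) / 193 = 36
R = √36 = 6  ⇒  r_B = 6 − 4 = 2

rB=2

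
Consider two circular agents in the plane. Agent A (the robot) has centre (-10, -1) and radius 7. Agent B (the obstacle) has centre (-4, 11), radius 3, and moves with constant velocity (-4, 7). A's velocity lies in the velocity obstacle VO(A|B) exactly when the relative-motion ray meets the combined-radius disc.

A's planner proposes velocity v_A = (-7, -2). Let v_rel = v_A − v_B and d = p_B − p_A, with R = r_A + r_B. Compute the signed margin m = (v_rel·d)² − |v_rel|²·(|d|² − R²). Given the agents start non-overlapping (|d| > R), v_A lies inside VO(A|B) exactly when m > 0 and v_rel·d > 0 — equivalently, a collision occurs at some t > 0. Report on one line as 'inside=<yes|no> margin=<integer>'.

d = (6, 12),  |d|² = 180;  R = 7+3 = 10,  c = 180−10² = 80
v_rel = (-3, -9),  |v_rel|² = 90;  v_rel·d = (-3)·(6) + (-9)·(12) = -126
90·t² + 252·t + 80 = 0  ⇒  m = (-126)² − 90·80 = 8676
m = 8676 > 0,  v_rel·d = -126 < 0  ⇒  outside

inside=no margin=8676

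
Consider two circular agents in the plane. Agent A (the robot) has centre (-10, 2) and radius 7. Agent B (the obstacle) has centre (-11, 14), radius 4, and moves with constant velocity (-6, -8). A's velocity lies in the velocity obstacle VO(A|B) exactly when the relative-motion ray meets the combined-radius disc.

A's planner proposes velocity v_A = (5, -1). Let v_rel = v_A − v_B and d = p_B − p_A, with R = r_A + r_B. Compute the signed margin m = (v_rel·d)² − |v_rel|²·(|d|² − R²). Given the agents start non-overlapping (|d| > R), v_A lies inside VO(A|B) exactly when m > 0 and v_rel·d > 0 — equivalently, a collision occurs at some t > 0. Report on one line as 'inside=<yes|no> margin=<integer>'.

d = (-1, 12),  |d|² = 145;  R = 7+4 = 11,  c = 145−11² = 24
v_rel = (11, 7),  |v_rel|² = 170;  v_rel·d = (11)·(-1) + (7)·(12) = 73
170·t² − 146·t + 24 = 0  ⇒  m = 73² − 170·24 = 1249
m = 1249 > 0,  v_rel·d = 73 > 0  ⇒  inside

inside=yes margin=1249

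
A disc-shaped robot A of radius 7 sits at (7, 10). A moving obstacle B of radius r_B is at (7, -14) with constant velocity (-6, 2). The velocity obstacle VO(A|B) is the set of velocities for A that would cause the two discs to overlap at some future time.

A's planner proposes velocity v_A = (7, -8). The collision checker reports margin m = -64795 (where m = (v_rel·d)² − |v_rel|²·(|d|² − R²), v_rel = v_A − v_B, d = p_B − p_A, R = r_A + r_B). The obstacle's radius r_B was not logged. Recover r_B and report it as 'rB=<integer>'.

m = -64795
d = (0, -24);  v_rel = (13, -10),  |v_rel|² = 269
v_rel×d = (13)·(-24) − (-10)·(0) = -312
since m = R²·269 − (-312)²:  R² = (97344 + -64795) / 269 = 121
R = √121 = 11  ⇒  r_B = 11 − 7 = 4

rB=4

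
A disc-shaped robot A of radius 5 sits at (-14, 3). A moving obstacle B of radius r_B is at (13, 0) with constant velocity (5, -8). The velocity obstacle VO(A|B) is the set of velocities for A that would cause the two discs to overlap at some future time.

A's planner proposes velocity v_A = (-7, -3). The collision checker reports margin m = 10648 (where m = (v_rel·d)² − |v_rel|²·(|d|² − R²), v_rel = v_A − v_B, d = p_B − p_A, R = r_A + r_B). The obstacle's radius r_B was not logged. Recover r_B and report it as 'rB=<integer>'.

m = 10648
d = (27, -3);  v_rel = (-12, 5),  |v_rel|² = 169
v_rel×d = (-12)·(-3) − (5)·(27) = -99
since m = R²·169 − (-99)²:  R² = (9801 + 10648) / 169 = 121
R = √121 = 11  ⇒  r_B = 11 − 5 = 6

rB=6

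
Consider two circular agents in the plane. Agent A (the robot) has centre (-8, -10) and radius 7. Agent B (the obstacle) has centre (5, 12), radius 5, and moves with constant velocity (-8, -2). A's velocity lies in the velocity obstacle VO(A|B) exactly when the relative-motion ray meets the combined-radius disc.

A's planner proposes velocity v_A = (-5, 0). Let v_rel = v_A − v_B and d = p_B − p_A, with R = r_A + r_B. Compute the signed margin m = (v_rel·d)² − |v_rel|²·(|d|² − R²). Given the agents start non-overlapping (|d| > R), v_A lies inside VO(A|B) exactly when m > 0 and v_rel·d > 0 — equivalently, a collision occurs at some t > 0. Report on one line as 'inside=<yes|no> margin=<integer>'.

d = (13, 22),  |d|² = 653;  R = 7+5 = 12,  c = 653−12² = 509
v_rel = (3, 2),  |v_rel|² = 13;  v_rel·d = (3)·(13) + (2)·(22) = 83
13·t² − 166·t + 509 = 0  ⇒  m = 83² − 13·509 = 272
m = 272 > 0,  v_rel·d = 83 > 0  ⇒  inside

inside=yes margin=272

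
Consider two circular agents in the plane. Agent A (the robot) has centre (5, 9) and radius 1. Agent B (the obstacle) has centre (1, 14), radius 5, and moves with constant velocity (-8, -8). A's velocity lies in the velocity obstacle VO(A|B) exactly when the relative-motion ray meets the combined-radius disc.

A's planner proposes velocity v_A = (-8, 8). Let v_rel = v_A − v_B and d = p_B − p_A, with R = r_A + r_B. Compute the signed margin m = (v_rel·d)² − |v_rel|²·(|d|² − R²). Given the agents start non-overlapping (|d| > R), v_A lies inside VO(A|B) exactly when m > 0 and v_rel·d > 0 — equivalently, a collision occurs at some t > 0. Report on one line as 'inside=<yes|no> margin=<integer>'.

d = (-4, 5),  |d|² = 41;  R = 1+5 = 6,  c = 41−6² = 5
v_rel = (0, 16),  |v_rel|² = 256;  v_rel·d = (0)·(-4) + (16)·(5) = 80
256·t² − 160·t + 5 = 0  ⇒  m = 80² − 256·5 = 5120
m = 5120 > 0,  v_rel·d = 80 > 0  ⇒  inside

inside=yes margin=5120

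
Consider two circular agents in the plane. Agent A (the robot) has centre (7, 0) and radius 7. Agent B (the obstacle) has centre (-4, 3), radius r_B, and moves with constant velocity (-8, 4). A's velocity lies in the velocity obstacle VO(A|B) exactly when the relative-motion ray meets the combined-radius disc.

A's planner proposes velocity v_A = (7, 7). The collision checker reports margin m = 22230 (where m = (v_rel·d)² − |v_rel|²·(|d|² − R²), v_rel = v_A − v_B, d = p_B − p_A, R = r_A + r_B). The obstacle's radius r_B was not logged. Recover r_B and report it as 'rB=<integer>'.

m = 22230
d = (-11, 3);  v_rel = (15, 3),  |v_rel|² = 234
v_rel×d = (15)·(3) − (3)·(-11) = 78
since m = R²·234 − 78²:  R² = (6084 + 22230) / 234 = 121
R = √121 = 11  ⇒  r_B = 11 − 7 = 4

rB=4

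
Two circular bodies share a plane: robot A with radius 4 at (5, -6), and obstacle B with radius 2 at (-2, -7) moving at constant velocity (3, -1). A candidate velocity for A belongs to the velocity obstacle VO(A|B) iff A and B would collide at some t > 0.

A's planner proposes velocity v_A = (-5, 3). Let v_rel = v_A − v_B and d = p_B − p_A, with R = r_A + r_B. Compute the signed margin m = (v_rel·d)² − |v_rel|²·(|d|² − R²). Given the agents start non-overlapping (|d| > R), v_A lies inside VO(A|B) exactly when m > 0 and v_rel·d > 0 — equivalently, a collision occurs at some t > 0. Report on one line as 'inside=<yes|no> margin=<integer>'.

d = (-7, -1),  |d|² = 50;  R = 4+2 = 6,  c = 50−6² = 14
v_rel = (-8, 4),  |v_rel|² = 80;  v_rel·d = (-8)·(-7) + (4)·(-1) = 52
80·t² − 104·t + 14 = 0  ⇒  m = 52² − 80·14 = 1584
m = 1584 > 0,  v_rel·d = 52 > 0  ⇒  inside

inside=yes margin=1584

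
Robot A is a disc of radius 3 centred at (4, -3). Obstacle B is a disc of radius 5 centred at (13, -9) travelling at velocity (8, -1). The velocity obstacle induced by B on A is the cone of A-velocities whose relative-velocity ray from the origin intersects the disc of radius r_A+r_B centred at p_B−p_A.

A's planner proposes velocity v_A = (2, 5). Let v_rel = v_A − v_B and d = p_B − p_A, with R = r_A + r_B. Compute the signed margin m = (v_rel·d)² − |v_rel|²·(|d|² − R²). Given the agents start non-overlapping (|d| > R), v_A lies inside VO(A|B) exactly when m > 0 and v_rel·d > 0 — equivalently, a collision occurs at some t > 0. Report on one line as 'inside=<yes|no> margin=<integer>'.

d = (9, -6),  |d|² = 117;  R = 3+5 = 8,  c = 117−8² = 53
v_rel = (-6, 6),  |v_rel|² = 72;  v_rel·d = (-6)·(9) + (6)·(-6) = -90
72·t² + 180·t + 53 = 0  ⇒  m = (-90)² − 72·53 = 4284
m = 4284 > 0,  v_rel·d = -90 < 0  ⇒  outside

inside=no margin=4284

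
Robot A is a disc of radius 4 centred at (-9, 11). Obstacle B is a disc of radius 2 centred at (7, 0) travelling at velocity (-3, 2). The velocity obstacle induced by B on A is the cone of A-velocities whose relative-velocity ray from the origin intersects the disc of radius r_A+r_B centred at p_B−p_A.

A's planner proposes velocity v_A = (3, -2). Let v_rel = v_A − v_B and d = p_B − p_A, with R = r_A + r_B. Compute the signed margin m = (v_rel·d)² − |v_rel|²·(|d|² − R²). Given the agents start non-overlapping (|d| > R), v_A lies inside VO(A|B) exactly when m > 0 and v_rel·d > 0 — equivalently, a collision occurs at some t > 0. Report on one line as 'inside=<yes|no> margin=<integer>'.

d = (16, -11),  |d|² = 377;  R = 4+2 = 6,  c = 377−6² = 341
v_rel = (6, -4),  |v_rel|² = 52;  v_rel·d = (6)·(16) + (-4)·(-11) = 140
52·t² − 280·t + 341 = 0  ⇒  m = 140² − 52·341 = 1868
m = 1868 > 0,  v_rel·d = 140 > 0  ⇒  inside

inside=yes margin=1868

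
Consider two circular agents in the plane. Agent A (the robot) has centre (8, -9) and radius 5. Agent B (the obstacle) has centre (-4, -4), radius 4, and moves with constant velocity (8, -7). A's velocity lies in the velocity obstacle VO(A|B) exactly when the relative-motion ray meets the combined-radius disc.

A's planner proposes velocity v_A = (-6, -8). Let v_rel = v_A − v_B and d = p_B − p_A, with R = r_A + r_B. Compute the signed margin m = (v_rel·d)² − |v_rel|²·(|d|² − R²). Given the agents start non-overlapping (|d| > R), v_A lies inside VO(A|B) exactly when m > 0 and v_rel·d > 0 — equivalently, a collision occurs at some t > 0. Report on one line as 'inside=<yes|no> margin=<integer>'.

d = (-12, 5),  |d|² = 169;  R = 5+4 = 9,  c = 169−9² = 88
v_rel = (-14, -1),  |v_rel|² = 197;  v_rel·d = (-14)·(-12) + (-1)·(5) = 163
197·t² − 326·t + 88 = 0  ⇒  m = 163² − 197·88 = 9233
m = 9233 > 0,  v_rel·d = 163 > 0  ⇒  inside

inside=yes margin=9233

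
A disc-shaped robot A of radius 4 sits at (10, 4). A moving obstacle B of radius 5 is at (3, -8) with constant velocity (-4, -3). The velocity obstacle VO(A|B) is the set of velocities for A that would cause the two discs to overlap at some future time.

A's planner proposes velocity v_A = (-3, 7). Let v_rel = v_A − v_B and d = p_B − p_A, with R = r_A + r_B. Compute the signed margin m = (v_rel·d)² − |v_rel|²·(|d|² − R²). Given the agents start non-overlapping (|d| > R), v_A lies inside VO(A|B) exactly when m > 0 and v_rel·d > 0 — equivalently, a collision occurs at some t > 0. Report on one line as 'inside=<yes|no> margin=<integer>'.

d = (-7, -12),  |d|² = 193;  R = 4+5 = 9,  c = 193−9² = 112
v_rel = (1, 10),  |v_rel|² = 101;  v_rel·d = (1)·(-7) + (10)·(-12) = -127
101·t² + 254·t + 112 = 0  ⇒  m = (-127)² − 101·112 = 4817
m = 4817 > 0,  v_rel·d = -127 < 0  ⇒  outside

inside=no margin=4817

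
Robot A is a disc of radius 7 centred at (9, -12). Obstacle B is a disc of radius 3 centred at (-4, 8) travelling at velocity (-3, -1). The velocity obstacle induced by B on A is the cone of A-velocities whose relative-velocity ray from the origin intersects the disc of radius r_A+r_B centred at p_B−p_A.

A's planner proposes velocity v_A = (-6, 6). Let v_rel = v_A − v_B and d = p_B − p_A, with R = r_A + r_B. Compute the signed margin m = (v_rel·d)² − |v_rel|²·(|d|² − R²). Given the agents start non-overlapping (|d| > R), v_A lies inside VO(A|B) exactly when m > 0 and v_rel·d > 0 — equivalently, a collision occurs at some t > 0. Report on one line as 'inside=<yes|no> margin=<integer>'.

d = (-13, 20),  |d|² = 569;  R = 7+3 = 10,  c = 569−10² = 469
v_rel = (-3, 7),  |v_rel|² = 58;  v_rel·d = (-3)·(-13) + (7)·(20) = 179
58·t² − 358·t + 469 = 0  ⇒  m = 179² − 58·469 = 4839
m = 4839 > 0,  v_rel·d = 179 > 0  ⇒  inside

inside=yes margin=4839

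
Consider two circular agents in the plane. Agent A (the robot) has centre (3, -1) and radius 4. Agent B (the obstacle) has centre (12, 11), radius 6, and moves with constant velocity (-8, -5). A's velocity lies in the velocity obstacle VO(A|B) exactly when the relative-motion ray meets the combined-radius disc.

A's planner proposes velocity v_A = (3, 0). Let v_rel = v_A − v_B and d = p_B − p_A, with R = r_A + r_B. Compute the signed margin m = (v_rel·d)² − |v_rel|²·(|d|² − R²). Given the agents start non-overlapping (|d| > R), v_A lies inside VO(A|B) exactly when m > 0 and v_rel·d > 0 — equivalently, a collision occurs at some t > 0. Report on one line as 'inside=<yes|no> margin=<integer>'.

d = (9, 12),  |d|² = 225;  R = 4+6 = 10,  c = 225−10² = 125
v_rel = (11, 5),  |v_rel|² = 146;  v_rel·d = (11)·(9) + (5)·(12) = 159
146·t² − 318·t + 125 = 0  ⇒  m = 159² − 146·125 = 7031
m = 7031 > 0,  v_rel·d = 159 > 0  ⇒  inside

inside=yes margin=7031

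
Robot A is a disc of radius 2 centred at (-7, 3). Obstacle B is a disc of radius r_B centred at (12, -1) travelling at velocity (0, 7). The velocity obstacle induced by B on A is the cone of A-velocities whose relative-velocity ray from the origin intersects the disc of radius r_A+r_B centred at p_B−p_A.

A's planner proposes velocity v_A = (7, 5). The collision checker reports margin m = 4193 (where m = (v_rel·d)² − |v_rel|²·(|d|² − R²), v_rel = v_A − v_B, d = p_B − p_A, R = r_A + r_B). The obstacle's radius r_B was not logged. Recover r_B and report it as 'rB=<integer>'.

m = 4193
d = (19, -4);  v_rel = (7, -2),  |v_rel|² = 53
v_rel×d = (7)·(-4) − (-2)·(19) = 10
since m = R²·53 − 10²:  R² = (100 + 4193) / 53 = 81
R = √81 = 9  ⇒  r_B = 9 − 2 = 7

rB=7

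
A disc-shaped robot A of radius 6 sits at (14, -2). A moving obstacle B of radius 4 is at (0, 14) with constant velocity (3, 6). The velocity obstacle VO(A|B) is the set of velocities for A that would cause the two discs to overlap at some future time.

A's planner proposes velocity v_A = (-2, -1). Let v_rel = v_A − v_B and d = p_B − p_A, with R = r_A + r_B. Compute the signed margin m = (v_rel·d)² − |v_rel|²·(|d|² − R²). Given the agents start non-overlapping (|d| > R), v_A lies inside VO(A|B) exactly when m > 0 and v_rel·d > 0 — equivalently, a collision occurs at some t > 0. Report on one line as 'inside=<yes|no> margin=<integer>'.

d = (-14, 16),  |d|² = 452;  R = 6+4 = 10,  c = 452−10² = 352
v_rel = (-5, -7),  |v_rel|² = 74;  v_rel·d = (-5)·(-14) + (-7)·(16) = -42
74·t² + 84·t + 352 = 0  ⇒  m = (-42)² − 74·352 = -24284
m = -24284 < 0,  v_rel·d = -42 < 0  ⇒  outside

inside=no margin=-24284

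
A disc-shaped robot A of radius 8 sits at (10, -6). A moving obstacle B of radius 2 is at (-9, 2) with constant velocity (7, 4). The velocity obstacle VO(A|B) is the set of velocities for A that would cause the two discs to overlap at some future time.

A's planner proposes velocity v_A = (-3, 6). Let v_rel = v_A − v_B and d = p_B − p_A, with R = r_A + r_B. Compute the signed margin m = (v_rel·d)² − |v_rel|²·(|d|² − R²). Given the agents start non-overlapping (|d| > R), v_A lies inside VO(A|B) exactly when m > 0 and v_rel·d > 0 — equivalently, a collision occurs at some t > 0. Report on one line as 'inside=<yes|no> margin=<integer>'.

d = (-19, 8),  |d|² = 425;  R = 8+2 = 10,  c = 425−10² = 325
v_rel = (-10, 2),  |v_rel|² = 104;  v_rel·d = (-10)·(-19) + (2)·(8) = 206
104·t² − 412·t + 325 = 0  ⇒  m = 206² − 104·325 = 8636
m = 8636 > 0,  v_rel·d = 206 > 0  ⇒  inside

inside=yes margin=8636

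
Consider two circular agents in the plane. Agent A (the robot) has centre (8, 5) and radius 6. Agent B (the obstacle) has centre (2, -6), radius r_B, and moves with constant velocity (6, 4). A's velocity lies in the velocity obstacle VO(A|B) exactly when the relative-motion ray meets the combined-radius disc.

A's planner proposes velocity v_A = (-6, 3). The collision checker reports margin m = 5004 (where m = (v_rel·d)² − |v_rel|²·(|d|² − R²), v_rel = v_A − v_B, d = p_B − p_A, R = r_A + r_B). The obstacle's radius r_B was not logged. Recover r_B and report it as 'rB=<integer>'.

m = 5004
d = (-6, -11);  v_rel = (-12, -1),  |v_rel|² = 145
v_rel×d = (-12)·(-11) − (-1)·(-6) = 126
since m = R²·145 − 126²:  R² = (15876 + 5004) / 145 = 144
R = √144 = 12  ⇒  r_B = 12 − 6 = 6

rB=6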